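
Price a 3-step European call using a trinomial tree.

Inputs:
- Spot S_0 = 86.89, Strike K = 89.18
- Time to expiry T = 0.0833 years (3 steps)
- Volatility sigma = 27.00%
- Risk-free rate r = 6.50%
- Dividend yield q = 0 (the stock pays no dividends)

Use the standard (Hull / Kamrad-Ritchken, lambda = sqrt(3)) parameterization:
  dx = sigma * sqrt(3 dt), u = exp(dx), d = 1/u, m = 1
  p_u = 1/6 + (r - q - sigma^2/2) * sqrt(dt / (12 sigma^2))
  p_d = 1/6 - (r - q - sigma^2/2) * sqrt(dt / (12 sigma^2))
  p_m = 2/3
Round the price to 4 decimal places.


dt = T/N = 0.027767; dx = sigma*sqrt(3*dt) = 0.077927
u = exp(dx) = 1.081043; d = 1/u = 0.925032
p_u = 0.171753, p_m = 0.666667, p_d = 0.161580
Discount per step: exp(-r*dt) = 0.998197
Stock lattice S(k, j) with j the centered position index:
  k=0: S(0,+0) = 86.8900
  k=1: S(1,-1) = 80.3761; S(1,+0) = 86.8900; S(1,+1) = 93.9319
  k=2: S(2,-2) = 74.3504; S(2,-1) = 80.3761; S(2,+0) = 86.8900; S(2,+1) = 93.9319; S(2,+2) = 101.5444
  k=3: S(3,-3) = 68.7766; S(3,-2) = 74.3504; S(3,-1) = 80.3761; S(3,+0) = 86.8900; S(3,+1) = 93.9319; S(3,+2) = 101.5444; S(3,+3) = 109.7739
Terminal payoffs V(N, j) = max(S_T - K, 0):
  V(3,-3) = 0.000000; V(3,-2) = 0.000000; V(3,-1) = 0.000000; V(3,+0) = 0.000000; V(3,+1) = 4.751862; V(3,+2) = 12.364421; V(3,+3) = 20.593927
Backward induction: V(k, j) = exp(-r*dt) * [p_u * V(k+1, j+1) + p_m * V(k+1, j) + p_d * V(k+1, j-1)]
  V(2,-2) = exp(-r*dt) * [p_u*0.000000 + p_m*0.000000 + p_d*0.000000] = 0.000000
  V(2,-1) = exp(-r*dt) * [p_u*0.000000 + p_m*0.000000 + p_d*0.000000] = 0.000000
  V(2,+0) = exp(-r*dt) * [p_u*4.751862 + p_m*0.000000 + p_d*0.000000] = 0.814675
  V(2,+1) = exp(-r*dt) * [p_u*12.364421 + p_m*4.751862 + p_d*0.000000] = 5.281994
  V(2,+2) = exp(-r*dt) * [p_u*20.593927 + p_m*12.364421 + p_d*4.751862] = 12.525198
  V(1,-1) = exp(-r*dt) * [p_u*0.814675 + p_m*0.000000 + p_d*0.000000] = 0.139671
  V(1,+0) = exp(-r*dt) * [p_u*5.281994 + p_m*0.814675 + p_d*0.000000] = 1.447701
  V(1,+1) = exp(-r*dt) * [p_u*12.525198 + p_m*5.281994 + p_d*0.814675] = 5.793740
  V(0,+0) = exp(-r*dt) * [p_u*5.793740 + p_m*1.447701 + p_d*0.139671] = 1.979219

Answer: Price = V(0,0) = 1.9792


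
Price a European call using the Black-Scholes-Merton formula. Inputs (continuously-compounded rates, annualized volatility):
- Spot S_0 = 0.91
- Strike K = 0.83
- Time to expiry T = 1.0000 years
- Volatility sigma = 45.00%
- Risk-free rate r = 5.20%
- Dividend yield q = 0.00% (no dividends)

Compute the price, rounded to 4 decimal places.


d1 = (ln(S/K) + (r - q + 0.5*sigma^2) * T) / (sigma * sqrt(T)) = 0.54504200
d2 = d1 - sigma * sqrt(T) = 0.09504200
exp(-rT) = 0.94932887; exp(-qT) = 1.00000000
C = S_0 * exp(-qT) * N(d1) - K * exp(-rT) * N(d2)
N(d1) = 0.70713768; N(d2) = 0.53785927
C = 0.9100 * 1.00000000 * 0.70713768 - 0.8300 * 0.94932887 * 0.53785927 = 0.2197

Answer: Price = 0.2197


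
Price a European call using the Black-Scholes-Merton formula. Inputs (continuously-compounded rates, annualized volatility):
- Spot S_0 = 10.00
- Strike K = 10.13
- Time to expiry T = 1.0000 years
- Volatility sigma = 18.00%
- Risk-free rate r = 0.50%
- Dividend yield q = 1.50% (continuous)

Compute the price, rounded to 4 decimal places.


d1 = (ln(S/K) + (r - q + 0.5*sigma^2) * T) / (sigma * sqrt(T)) = -0.03731236
d2 = d1 - sigma * sqrt(T) = -0.21731236
exp(-rT) = 0.99501248; exp(-qT) = 0.98511194
C = S_0 * exp(-qT) * N(d1) - K * exp(-rT) * N(d2)
N(d1) = 0.48511797; N(d2) = 0.41398246
C = 10.0000 * 0.98511194 * 0.48511797 - 10.1300 * 0.99501248 * 0.41398246 = 0.6062

Answer: Price = 0.6062


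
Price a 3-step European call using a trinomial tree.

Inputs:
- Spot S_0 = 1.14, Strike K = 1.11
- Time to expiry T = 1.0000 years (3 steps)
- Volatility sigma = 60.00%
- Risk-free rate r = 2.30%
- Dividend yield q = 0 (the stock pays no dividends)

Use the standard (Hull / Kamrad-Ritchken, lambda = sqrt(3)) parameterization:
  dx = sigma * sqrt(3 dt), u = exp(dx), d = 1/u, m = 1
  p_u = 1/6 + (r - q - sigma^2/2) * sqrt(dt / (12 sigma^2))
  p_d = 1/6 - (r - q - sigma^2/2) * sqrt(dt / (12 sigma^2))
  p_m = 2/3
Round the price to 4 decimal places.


Answer: Price = V(0,0) = 0.2655

Derivation:
dt = T/N = 0.333333; dx = sigma*sqrt(3*dt) = 0.600000
u = exp(dx) = 1.822119; d = 1/u = 0.548812
p_u = 0.123056, p_m = 0.666667, p_d = 0.210278
Discount per step: exp(-r*dt) = 0.992363
Stock lattice S(k, j) with j the centered position index:
  k=0: S(0,+0) = 1.1400
  k=1: S(1,-1) = 0.6256; S(1,+0) = 1.1400; S(1,+1) = 2.0772
  k=2: S(2,-2) = 0.3434; S(2,-1) = 0.6256; S(2,+0) = 1.1400; S(2,+1) = 2.0772; S(2,+2) = 3.7849
  k=3: S(3,-3) = 0.1884; S(3,-2) = 0.3434; S(3,-1) = 0.6256; S(3,+0) = 1.1400; S(3,+1) = 2.0772; S(3,+2) = 3.7849; S(3,+3) = 6.8966
Terminal payoffs V(N, j) = max(S_T - K, 0):
  V(3,-3) = 0.000000; V(3,-2) = 0.000000; V(3,-1) = 0.000000; V(3,+0) = 0.030000; V(3,+1) = 0.967215; V(3,+2) = 2.674933; V(3,+3) = 5.786598
Backward induction: V(k, j) = exp(-r*dt) * [p_u * V(k+1, j+1) + p_m * V(k+1, j) + p_d * V(k+1, j-1)]
  V(2,-2) = exp(-r*dt) * [p_u*0.000000 + p_m*0.000000 + p_d*0.000000] = 0.000000
  V(2,-1) = exp(-r*dt) * [p_u*0.030000 + p_m*0.000000 + p_d*0.000000] = 0.003663
  V(2,+0) = exp(-r*dt) * [p_u*0.967215 + p_m*0.030000 + p_d*0.000000] = 0.137959
  V(2,+1) = exp(-r*dt) * [p_u*2.674933 + p_m*0.967215 + p_d*0.030000] = 0.972797
  V(2,+2) = exp(-r*dt) * [p_u*5.786598 + p_m*2.674933 + p_d*0.967215] = 2.678135
  V(1,-1) = exp(-r*dt) * [p_u*0.137959 + p_m*0.003663 + p_d*0.000000] = 0.019271
  V(1,+0) = exp(-r*dt) * [p_u*0.972797 + p_m*0.137959 + p_d*0.003663] = 0.210829
  V(1,+1) = exp(-r*dt) * [p_u*2.678135 + p_m*0.972797 + p_d*0.137959] = 0.999409
  V(0,+0) = exp(-r*dt) * [p_u*0.999409 + p_m*0.210829 + p_d*0.019271] = 0.265544


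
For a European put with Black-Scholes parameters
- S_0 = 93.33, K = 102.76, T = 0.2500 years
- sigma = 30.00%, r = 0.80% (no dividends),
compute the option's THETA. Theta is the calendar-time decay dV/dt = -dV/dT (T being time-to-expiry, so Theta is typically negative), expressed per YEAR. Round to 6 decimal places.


d1 = -0.5533638178; d2 = -0.7033638178
phi(d1) = 0.3423080246; exp(-qT) = 1.0000000000; exp(-rT) = 0.9980019987
Theta = -S*exp(-qT)*phi(d1)*sigma/(2*sqrt(T)) + r*K*exp(-rT)*N(-d2) - q*S*exp(-qT)*N(-d1)
N(-d1) = 0.7099928452; N(-d2) = 0.7590854755; sqrt(T) = 0.5000000000
Term 1 = -93.3300 * 1.0000000000 * 0.3423080246 * 0.3000 / (2 * 0.5000000000) = -9.5842823808
Term 2 = 0.0080 * 102.7600 * 0.9980019987 * 0.7590854755 = 0.6227821770
Term 3 = 0 (no dividend yield, q = 0)
Theta = -9.5842823808 + (0.6227821770) + (0.0000000000) = -8.961500

Answer: Theta = -8.961500


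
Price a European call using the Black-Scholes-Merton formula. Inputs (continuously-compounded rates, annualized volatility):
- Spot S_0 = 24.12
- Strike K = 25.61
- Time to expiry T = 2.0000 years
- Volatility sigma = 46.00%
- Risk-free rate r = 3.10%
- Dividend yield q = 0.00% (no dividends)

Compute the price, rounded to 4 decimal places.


d1 = (ln(S/K) + (r - q + 0.5*sigma^2) * T) / (sigma * sqrt(T)) = 0.32843338
d2 = d1 - sigma * sqrt(T) = -0.32210486
exp(-rT) = 0.93988289; exp(-qT) = 1.00000000
C = S_0 * exp(-qT) * N(d1) - K * exp(-rT) * N(d2)
N(d1) = 0.62870800; N(d2) = 0.37368663
C = 24.1200 * 1.00000000 * 0.62870800 - 25.6100 * 0.93988289 * 0.37368663 = 6.1696

Answer: Price = 6.1696


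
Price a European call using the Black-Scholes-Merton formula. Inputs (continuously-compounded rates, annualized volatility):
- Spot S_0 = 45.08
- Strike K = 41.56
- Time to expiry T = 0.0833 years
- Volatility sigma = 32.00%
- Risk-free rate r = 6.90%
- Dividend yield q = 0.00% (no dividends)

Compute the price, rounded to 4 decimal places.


Answer: Price = 4.1280

Derivation:
d1 = (ln(S/K) + (r - q + 0.5*sigma^2) * T) / (sigma * sqrt(T)) = 0.98869196
d2 = d1 - sigma * sqrt(T) = 0.89633439
exp(-rT) = 0.99426879; exp(-qT) = 1.00000000
C = S_0 * exp(-qT) * N(d1) - K * exp(-rT) * N(d2)
N(d1) = 0.83859306; N(d2) = 0.81496290
C = 45.0800 * 1.00000000 * 0.83859306 - 41.5600 * 0.99426879 * 0.81496290 = 4.1280


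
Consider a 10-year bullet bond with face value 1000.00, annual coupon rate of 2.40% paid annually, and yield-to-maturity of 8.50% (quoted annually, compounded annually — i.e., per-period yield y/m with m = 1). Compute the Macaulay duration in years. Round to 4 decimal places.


Answer: Macaulay duration = 8.6437 years

Derivation:
Coupon per period c = face * coupon_rate / m = 24.000000
Periods per year m = 1; per-period yield y/m = 0.085000
Number of cashflows N = 10
Cashflows (t years, CF_t, discount factor 1/(1+y/m)^(m*t), PV):
  t = 1.0000: CF_t = 24.000000, DF = 0.921659, PV = 22.119816
  t = 2.0000: CF_t = 24.000000, DF = 0.849455, PV = 20.386927
  t = 3.0000: CF_t = 24.000000, DF = 0.782908, PV = 18.789794
  t = 4.0000: CF_t = 24.000000, DF = 0.721574, PV = 17.317783
  t = 5.0000: CF_t = 24.000000, DF = 0.665045, PV = 15.961090
  t = 6.0000: CF_t = 24.000000, DF = 0.612945, PV = 14.710682
  t = 7.0000: CF_t = 24.000000, DF = 0.564926, PV = 13.558232
  t = 8.0000: CF_t = 24.000000, DF = 0.520669, PV = 12.496067
  t = 9.0000: CF_t = 24.000000, DF = 0.479880, PV = 11.517112
  t = 10.0000: CF_t = 1024.000000, DF = 0.442285, PV = 452.900265
Price P = sum_t PV_t = 599.757768
Macaulay numerator sum_t t * PV_t:
  t * PV_t at t = 1.0000: 22.119816
  t * PV_t at t = 2.0000: 40.773854
  t * PV_t at t = 3.0000: 56.369383
  t * PV_t at t = 4.0000: 69.271131
  t * PV_t at t = 5.0000: 79.805451
  t * PV_t at t = 6.0000: 88.264093
  t * PV_t at t = 7.0000: 94.907627
  t * PV_t at t = 8.0000: 99.968534
  t * PV_t at t = 9.0000: 103.654010
  t * PV_t at t = 10.0000: 4529.002650
Macaulay duration D = (sum_t t * PV_t) / P = 5184.136548 / 599.757768 = 8.643717


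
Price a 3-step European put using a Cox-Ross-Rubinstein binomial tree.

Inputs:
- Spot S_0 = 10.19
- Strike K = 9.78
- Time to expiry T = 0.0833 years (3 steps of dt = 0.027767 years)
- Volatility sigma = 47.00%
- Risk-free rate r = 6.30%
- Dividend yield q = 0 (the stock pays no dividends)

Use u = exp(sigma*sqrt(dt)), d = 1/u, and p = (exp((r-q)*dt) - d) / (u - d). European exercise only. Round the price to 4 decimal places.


dt = T/N = 0.027767
u = exp(sigma*sqrt(dt)) = 1.081466; d = 1/u = 0.924671
p = (exp((r-q)*dt) - d) / (u - d) = 0.491597
Discount per step: exp(-r*dt) = 0.998252
Stock lattice S(k, i) with i counting down-moves:
  k=0: S(0,0) = 10.1900
  k=1: S(1,0) = 11.0201; S(1,1) = 9.4224
  k=2: S(2,0) = 11.9179; S(2,1) = 10.1900; S(2,2) = 8.7126
  k=3: S(3,0) = 12.8888; S(3,1) = 11.0201; S(3,2) = 9.4224; S(3,3) = 8.0563
Terminal payoffs V(N, i) = max(K - S_T, 0):
  V(3,0) = 0.000000; V(3,1) = 0.000000; V(3,2) = 0.357606; V(3,3) = 1.723704
Backward induction: V(k, i) = exp(-r*dt) * [p * V(k+1, i) + (1-p) * V(k+1, i+1)].
  V(2,0) = exp(-r*dt) * [p*0.000000 + (1-p)*0.000000] = 0.000000
  V(2,1) = exp(-r*dt) * [p*0.000000 + (1-p)*0.357606] = 0.181490
  V(2,2) = exp(-r*dt) * [p*0.357606 + (1-p)*1.723704] = 1.050296
  V(1,0) = exp(-r*dt) * [p*0.000000 + (1-p)*0.181490] = 0.092109
  V(1,1) = exp(-r*dt) * [p*0.181490 + (1-p)*1.050296] = 0.622104
  V(0,0) = exp(-r*dt) * [p*0.092109 + (1-p)*0.622104] = 0.360928

Answer: Price = V(0,0) = 0.3609


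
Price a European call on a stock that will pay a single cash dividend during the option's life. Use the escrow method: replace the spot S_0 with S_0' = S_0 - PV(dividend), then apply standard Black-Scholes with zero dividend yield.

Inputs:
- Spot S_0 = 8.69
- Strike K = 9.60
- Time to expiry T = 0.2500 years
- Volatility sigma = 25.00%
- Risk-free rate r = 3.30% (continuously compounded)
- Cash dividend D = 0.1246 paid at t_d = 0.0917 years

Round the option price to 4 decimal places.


PV(D) = D * exp(-r * t_d) = 0.1246 * 0.99697847 = 0.12422352
S_0' = S_0 - PV(D) = 8.6900 - 0.12422352 = 8.56577648
d1 = (ln(S_0'/K) + (r + sigma^2/2)*T) / (sigma*sqrt(T)) = -0.78340651
d2 = d1 - sigma*sqrt(T) = -0.90840651
exp(-rT) = 0.99178394
N(d1) = 0.21669422; N(d2) = 0.18183174
C = S_0' * N(d1) - K * exp(-rT) * N(d2) = 8.56577648 * 0.21669422 - 9.6000 * 0.99178394 * 0.18183174 = 0.1249

Answer: Price = 0.1249


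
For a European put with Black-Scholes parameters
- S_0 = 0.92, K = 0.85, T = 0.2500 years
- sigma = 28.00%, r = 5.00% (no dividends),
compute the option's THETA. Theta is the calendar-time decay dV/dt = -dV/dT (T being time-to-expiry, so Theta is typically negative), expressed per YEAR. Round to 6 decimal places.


d1 = 0.7245522897; d2 = 0.5845522897
phi(d1) = 0.3068407046; exp(-qT) = 1.0000000000; exp(-rT) = 0.9875778005
Theta = -S*exp(-qT)*phi(d1)*sigma/(2*sqrt(T)) + r*K*exp(-rT)*N(-d2) - q*S*exp(-qT)*N(-d1)
N(-d1) = 0.2343633687; N(-d2) = 0.2794243980; sqrt(T) = 0.5000000000
Term 1 = -0.9200 * 1.0000000000 * 0.3068407046 * 0.2800 / (2 * 0.5000000000) = -0.0790421655
Term 2 = 0.0500 * 0.8500 * 0.9875778005 * 0.2794243980 = 0.0117280166
Term 3 = 0 (no dividend yield, q = 0)
Theta = -0.0790421655 + (0.0117280166) + (0.0000000000) = -0.067314

Answer: Theta = -0.067314


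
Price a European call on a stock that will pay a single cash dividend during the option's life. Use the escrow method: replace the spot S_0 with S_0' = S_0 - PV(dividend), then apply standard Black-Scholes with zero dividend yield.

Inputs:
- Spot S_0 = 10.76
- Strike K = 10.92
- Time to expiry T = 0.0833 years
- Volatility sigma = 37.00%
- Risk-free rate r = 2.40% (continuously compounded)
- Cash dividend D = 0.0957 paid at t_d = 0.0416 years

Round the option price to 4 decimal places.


PV(D) = D * exp(-r * t_d) = 0.0957 * 0.99900210 = 0.09560450
S_0' = S_0 - PV(D) = 10.7600 - 0.09560450 = 10.66439550
d1 = (ln(S_0'/K) + (r + sigma^2/2)*T) / (sigma*sqrt(T)) = -0.14968115
d2 = d1 - sigma*sqrt(T) = -0.25646959
exp(-rT) = 0.99800280
N(d1) = 0.44050809; N(d2) = 0.39879413
C = S_0' * N(d1) - K * exp(-rT) * N(d2) = 10.66439550 * 0.44050809 - 10.9200 * 0.99800280 * 0.39879413 = 0.3516

Answer: Price = 0.3516


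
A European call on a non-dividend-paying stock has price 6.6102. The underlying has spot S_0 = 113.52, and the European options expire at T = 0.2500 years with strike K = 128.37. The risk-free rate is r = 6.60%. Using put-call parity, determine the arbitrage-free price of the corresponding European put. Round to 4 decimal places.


Answer: Put price = 19.3595

Derivation:
Put-call parity: C - P = S_0 * exp(-qT) - K * exp(-rT).
S_0 * exp(-qT) = 113.5200 * 1.00000000 = 113.52000000
K * exp(-rT) = 128.3700 * 0.98363538 = 126.26927365
P = C - S*exp(-qT) + K*exp(-rT)
P = 6.6102 - 113.52000000 + 126.26927365 = 19.3595


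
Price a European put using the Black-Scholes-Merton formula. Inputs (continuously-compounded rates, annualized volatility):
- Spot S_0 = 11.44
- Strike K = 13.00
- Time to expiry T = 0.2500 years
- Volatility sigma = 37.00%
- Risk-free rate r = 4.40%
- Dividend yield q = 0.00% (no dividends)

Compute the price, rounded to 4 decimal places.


d1 = (ln(S/K) + (r - q + 0.5*sigma^2) * T) / (sigma * sqrt(T)) = -0.53903174
d2 = d1 - sigma * sqrt(T) = -0.72403174
exp(-rT) = 0.98906028; exp(-qT) = 1.00000000
P = K * exp(-rT) * N(-d2) - S_0 * exp(-qT) * N(-d1)
N(-d1) = 0.70506752; N(-d2) = 0.76547687
P = 13.0000 * 0.98906028 * 0.76547687 - 11.4400 * 1.00000000 * 0.70506752 = 1.7764

Answer: Price = 1.7764


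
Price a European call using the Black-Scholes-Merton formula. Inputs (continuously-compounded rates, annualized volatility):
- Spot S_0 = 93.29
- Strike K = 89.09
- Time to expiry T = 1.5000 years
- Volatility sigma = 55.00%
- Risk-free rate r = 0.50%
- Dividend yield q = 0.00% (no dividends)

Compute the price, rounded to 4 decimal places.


d1 = (ln(S/K) + (r - q + 0.5*sigma^2) * T) / (sigma * sqrt(T)) = 0.41632541
d2 = d1 - sigma * sqrt(T) = -0.25728427
exp(-rT) = 0.99252805; exp(-qT) = 1.00000000
C = S_0 * exp(-qT) * N(d1) - K * exp(-rT) * N(d2)
N(d1) = 0.66141405; N(d2) = 0.39847967
C = 93.2900 * 1.00000000 * 0.66141405 - 89.0900 * 0.99252805 * 0.39847967 = 26.4680

Answer: Price = 26.4680


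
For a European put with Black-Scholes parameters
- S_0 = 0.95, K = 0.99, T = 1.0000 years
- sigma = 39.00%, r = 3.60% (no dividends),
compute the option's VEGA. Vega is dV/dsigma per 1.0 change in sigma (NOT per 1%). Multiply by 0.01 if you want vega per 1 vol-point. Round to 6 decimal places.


Answer: Vega = 0.372800

Derivation:
d1 = 0.1815565166; d2 = -0.2084434834
phi(d1) = 0.3924210464; exp(-qT) = 1.0000000000; exp(-rT) = 0.9646402935
Vega = S * exp(-qT) * phi(d1) * sqrt(T) = 0.9500 * 1.0000000000 * 0.3924210464 * 1.0000000000 = 0.372800


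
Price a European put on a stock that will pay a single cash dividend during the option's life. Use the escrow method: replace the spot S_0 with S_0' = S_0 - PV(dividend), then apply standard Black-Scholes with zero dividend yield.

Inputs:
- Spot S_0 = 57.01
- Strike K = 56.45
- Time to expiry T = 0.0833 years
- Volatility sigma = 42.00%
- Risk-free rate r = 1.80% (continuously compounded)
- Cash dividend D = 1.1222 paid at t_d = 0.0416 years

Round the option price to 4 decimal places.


PV(D) = D * exp(-r * t_d) = 1.1222 * 0.99925148 = 1.12136001
S_0' = S_0 - PV(D) = 57.0100 - 1.12136001 = 55.88863999
d1 = (ln(S_0'/K) + (r + sigma^2/2)*T) / (sigma*sqrt(T)) = -0.00946789
d2 = d1 - sigma*sqrt(T) = -0.13068720
exp(-rT) = 0.99850172
N(-d1) = 0.50377709; N(-d2) = 0.55198862
P = K * exp(-rT) * N(-d2) - S_0' * N(-d1) = 56.4500 * 0.99850172 * 0.55198862 - 55.88863999 * 0.50377709 = 2.9577

Answer: Price = 2.9577


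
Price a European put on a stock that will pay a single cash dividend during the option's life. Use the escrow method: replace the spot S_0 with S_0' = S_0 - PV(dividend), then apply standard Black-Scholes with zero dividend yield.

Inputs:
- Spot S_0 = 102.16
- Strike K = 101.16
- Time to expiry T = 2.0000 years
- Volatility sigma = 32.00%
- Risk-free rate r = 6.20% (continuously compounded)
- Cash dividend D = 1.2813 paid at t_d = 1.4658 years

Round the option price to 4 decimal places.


PV(D) = D * exp(-r * t_d) = 1.2813 * 0.91312764 = 1.16999045
S_0' = S_0 - PV(D) = 102.1600 - 1.16999045 = 100.99000955
d1 = (ln(S_0'/K) + (r + sigma^2/2)*T) / (sigma*sqrt(T)) = 0.49656170
d2 = d1 - sigma*sqrt(T) = 0.04401336
exp(-rT) = 0.88337984
N(-d1) = 0.30974908; N(-d2) = 0.48244688
P = K * exp(-rT) * N(-d2) - S_0' * N(-d1) = 101.1600 * 0.88337984 * 0.48244688 - 100.99000955 * 0.30974908 = 11.8312

Answer: Price = 11.8312


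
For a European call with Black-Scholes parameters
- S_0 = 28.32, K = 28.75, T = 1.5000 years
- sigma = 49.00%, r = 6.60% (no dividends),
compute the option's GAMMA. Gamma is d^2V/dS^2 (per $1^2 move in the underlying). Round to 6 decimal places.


d1 = 0.4399175294; d2 = -0.1602074576
phi(d1) = 0.3621480222; exp(-qT) = 1.0000000000; exp(-rT) = 0.9057427080
Gamma = exp(-qT) * phi(d1) / (S * sigma * sqrt(T)) = 1.0000000000 * 0.3621480222 / (28.3200 * 0.4900 * 1.2247448714) = 0.021308

Answer: Gamma = 0.021308


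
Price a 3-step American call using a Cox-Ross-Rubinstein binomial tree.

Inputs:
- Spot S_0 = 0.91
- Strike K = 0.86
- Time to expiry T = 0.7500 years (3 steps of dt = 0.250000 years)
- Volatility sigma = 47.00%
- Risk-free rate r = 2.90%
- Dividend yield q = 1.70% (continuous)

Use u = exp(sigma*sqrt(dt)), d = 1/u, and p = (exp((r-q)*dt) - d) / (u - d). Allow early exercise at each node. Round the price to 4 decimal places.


dt = T/N = 0.250000
u = exp(sigma*sqrt(dt)) = 1.264909; d = 1/u = 0.790571
p = (exp((r-q)*dt) - d) / (u - d) = 0.447853
Discount per step: exp(-r*dt) = 0.992776
Stock lattice S(k, i) with i counting down-moves:
  k=0: S(0,0) = 0.9100
  k=1: S(1,0) = 1.1511; S(1,1) = 0.7194
  k=2: S(2,0) = 1.4560; S(2,1) = 0.9100; S(2,2) = 0.5688
  k=3: S(3,0) = 1.8417; S(3,1) = 1.1511; S(3,2) = 0.7194; S(3,3) = 0.4496
Terminal payoffs V(N, i) = max(S_T - K, 0):
  V(3,0) = 0.981700; V(3,1) = 0.291067; V(3,2) = 0.000000; V(3,3) = 0.000000
Backward induction: V(k, i) = exp(-r*dt) * [p * V(k+1, i) + (1-p) * V(k+1, i+1)]; then take max(V_cont, immediate exercise) for American.
  V(2,0) = exp(-r*dt) * [p*0.981700 + (1-p)*0.291067] = 0.596032; exercise = 0.595995; V(2,0) = max -> 0.596032
  V(2,1) = exp(-r*dt) * [p*0.291067 + (1-p)*0.000000] = 0.129414; exercise = 0.050000; V(2,1) = max -> 0.129414
  V(2,2) = exp(-r*dt) * [p*0.000000 + (1-p)*0.000000] = 0.000000; exercise = 0.000000; V(2,2) = max -> 0.000000
  V(1,0) = exp(-r*dt) * [p*0.596032 + (1-p)*0.129414] = 0.335946; exercise = 0.291067; V(1,0) = max -> 0.335946
  V(1,1) = exp(-r*dt) * [p*0.129414 + (1-p)*0.000000] = 0.057540; exercise = 0.000000; V(1,1) = max -> 0.057540
  V(0,0) = exp(-r*dt) * [p*0.335946 + (1-p)*0.057540] = 0.180908; exercise = 0.050000; V(0,0) = max -> 0.180908

Answer: Price = V(0,0) = 0.1809


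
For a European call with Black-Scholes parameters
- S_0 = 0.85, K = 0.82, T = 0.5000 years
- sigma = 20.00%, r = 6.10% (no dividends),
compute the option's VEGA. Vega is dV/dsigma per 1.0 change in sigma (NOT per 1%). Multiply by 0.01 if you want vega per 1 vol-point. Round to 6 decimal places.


d1 = 0.5404559202; d2 = 0.3990345640
phi(d1) = 0.3447330829; exp(-qT) = 1.0000000000; exp(-rT) = 0.9699604321
Vega = S * exp(-qT) * phi(d1) * sqrt(T) = 0.8500 * 1.0000000000 * 0.3447330829 * 0.7071067812 = 0.207199

Answer: Vega = 0.207199


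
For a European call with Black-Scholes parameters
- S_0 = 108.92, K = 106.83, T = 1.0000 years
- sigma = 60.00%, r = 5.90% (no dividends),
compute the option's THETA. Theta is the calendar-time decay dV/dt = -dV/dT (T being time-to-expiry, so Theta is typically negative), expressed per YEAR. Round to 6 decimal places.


Answer: Theta = -14.452852

Derivation:
d1 = 0.4306248031; d2 = -0.1693751969
phi(d1) = 0.3636158253; exp(-qT) = 1.0000000000; exp(-rT) = 0.9427067692
Theta = -S*exp(-qT)*phi(d1)*sigma/(2*sqrt(T)) - r*K*exp(-rT)*N(d2) + q*S*exp(-qT)*N(d1)
N(d1) = 0.6666293982; N(d2) = 0.4327507658; sqrt(T) = 1.0000000000
Term 1 = -108.9200 * 1.0000000000 * 0.3636158253 * 0.6000 / (2 * 1.0000000000) = -11.8815107075
Term 2 = -0.0590 * 106.8300 * 0.9427067692 * 0.4327507658 = -2.5713412132
Term 3 = 0 (no dividend yield, q = 0)
Theta = -11.8815107075 + (-2.5713412132) + (0.0000000000) = -14.452852


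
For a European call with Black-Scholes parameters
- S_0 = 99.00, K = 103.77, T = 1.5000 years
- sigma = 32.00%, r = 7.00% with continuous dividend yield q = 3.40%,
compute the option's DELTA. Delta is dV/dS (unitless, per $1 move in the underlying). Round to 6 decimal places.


d1 = 0.2136744468; d2 = -0.1782439120
phi(d1) = 0.3899382375; exp(-qT) = 0.9502786705; exp(-rT) = 0.9003245226
N(d1) = 0.5845995302
Delta = exp(-qT) * N(d1) = 0.9502786705 * 0.5845995302 = 0.555532

Answer: Delta = 0.555532


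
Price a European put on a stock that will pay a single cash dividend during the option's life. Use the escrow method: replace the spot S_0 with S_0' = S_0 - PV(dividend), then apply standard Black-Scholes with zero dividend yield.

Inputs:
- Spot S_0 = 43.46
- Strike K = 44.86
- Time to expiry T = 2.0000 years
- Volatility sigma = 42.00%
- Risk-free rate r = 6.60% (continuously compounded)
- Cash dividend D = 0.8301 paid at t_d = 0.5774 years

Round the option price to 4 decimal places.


PV(D) = D * exp(-r * t_d) = 0.8301 * 0.96260859 = 0.79906139
S_0' = S_0 - PV(D) = 43.4600 - 0.79906139 = 42.66093861
d1 = (ln(S_0'/K) + (r + sigma^2/2)*T) / (sigma*sqrt(T)) = 0.43459656
d2 = d1 - sigma*sqrt(T) = -0.15937314
exp(-rT) = 0.87634100
N(-d1) = 0.33192765; N(-d2) = 0.56331255
P = K * exp(-rT) * N(-d2) - S_0' * N(-d1) = 44.8600 * 0.87634100 * 0.56331255 - 42.66093861 * 0.33192765 = 7.9850

Answer: Price = 7.9850


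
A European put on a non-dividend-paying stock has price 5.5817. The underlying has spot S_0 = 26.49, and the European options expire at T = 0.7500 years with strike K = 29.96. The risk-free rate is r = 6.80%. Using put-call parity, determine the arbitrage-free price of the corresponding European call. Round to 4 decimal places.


Answer: Call price = 3.6014

Derivation:
Put-call parity: C - P = S_0 * exp(-qT) - K * exp(-rT).
S_0 * exp(-qT) = 26.4900 * 1.00000000 = 26.49000000
K * exp(-rT) = 29.9600 * 0.95027867 = 28.47034897
C = P + S*exp(-qT) - K*exp(-rT)
C = 5.5817 + 26.49000000 - 28.47034897 = 3.6014


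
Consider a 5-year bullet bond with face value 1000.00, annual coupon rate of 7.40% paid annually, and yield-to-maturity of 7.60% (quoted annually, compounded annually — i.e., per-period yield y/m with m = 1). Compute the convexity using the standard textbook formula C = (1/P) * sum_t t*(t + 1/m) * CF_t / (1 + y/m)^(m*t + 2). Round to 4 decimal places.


Coupon per period c = face * coupon_rate / m = 74.000000
Periods per year m = 1; per-period yield y/m = 0.076000
Number of cashflows N = 5
Cashflows (t years, CF_t, discount factor 1/(1+y/m)^(m*t), PV):
  t = 1.0000: CF_t = 74.000000, DF = 0.929368, PV = 68.773234
  t = 2.0000: CF_t = 74.000000, DF = 0.863725, PV = 63.915645
  t = 3.0000: CF_t = 74.000000, DF = 0.802718, PV = 59.401157
  t = 4.0000: CF_t = 74.000000, DF = 0.746021, PV = 55.205536
  t = 5.0000: CF_t = 1074.000000, DF = 0.693328, PV = 744.634107
Price P = sum_t PV_t = 991.929680
Convexity numerator sum_t t*(t + 1/m) * CF_t / (1+y/m)^(m*t + 2):
  t = 1.0000: term = 118.802314
  t = 2.0000: term = 331.233219
  t = 3.0000: term = 615.675128
  t = 4.0000: term = 953.647967
  t = 5.0000: term = 19294.771367
Convexity = (1/P) * sum = 21314.129995 / 991.929680 = 21.487541

Answer: Convexity = 21.4875


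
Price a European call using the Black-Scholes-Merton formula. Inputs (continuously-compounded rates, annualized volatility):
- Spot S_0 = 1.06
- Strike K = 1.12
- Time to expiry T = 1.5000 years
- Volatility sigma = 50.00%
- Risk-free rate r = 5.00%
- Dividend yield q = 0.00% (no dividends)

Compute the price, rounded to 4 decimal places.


Answer: Price = 0.2630

Derivation:
d1 = (ln(S/K) + (r - q + 0.5*sigma^2) * T) / (sigma * sqrt(T)) = 0.33874847
d2 = d1 - sigma * sqrt(T) = -0.27362397
exp(-rT) = 0.92774349; exp(-qT) = 1.00000000
C = S_0 * exp(-qT) * N(d1) - K * exp(-rT) * N(d2)
N(d1) = 0.63260039; N(d2) = 0.39218681
C = 1.0600 * 1.00000000 * 0.63260039 - 1.1200 * 0.92774349 * 0.39218681 = 0.2630


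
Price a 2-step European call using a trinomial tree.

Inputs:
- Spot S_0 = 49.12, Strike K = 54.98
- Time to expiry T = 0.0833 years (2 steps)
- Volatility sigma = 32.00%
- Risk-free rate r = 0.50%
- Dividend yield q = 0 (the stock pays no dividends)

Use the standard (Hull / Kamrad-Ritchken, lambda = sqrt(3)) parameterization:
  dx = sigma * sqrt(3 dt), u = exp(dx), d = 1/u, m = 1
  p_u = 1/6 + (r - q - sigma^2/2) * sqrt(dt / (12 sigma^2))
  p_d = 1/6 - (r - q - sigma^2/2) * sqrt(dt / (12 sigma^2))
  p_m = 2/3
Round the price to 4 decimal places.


dt = T/N = 0.041650; dx = sigma*sqrt(3*dt) = 0.113114
u = exp(dx) = 1.119760; d = 1/u = 0.893048
p_u = 0.158161, p_m = 0.666667, p_d = 0.175172
Discount per step: exp(-r*dt) = 0.999792
Stock lattice S(k, j) with j the centered position index:
  k=0: S(0,+0) = 49.1200
  k=1: S(1,-1) = 43.8665; S(1,+0) = 49.1200; S(1,+1) = 55.0026
  k=2: S(2,-2) = 39.1749; S(2,-1) = 43.8665; S(2,+0) = 49.1200; S(2,+1) = 55.0026; S(2,+2) = 61.5897
Terminal payoffs V(N, j) = max(S_T - K, 0):
  V(2,-2) = 0.000000; V(2,-1) = 0.000000; V(2,+0) = 0.000000; V(2,+1) = 0.022616; V(2,+2) = 6.609734
Backward induction: V(k, j) = exp(-r*dt) * [p_u * V(k+1, j+1) + p_m * V(k+1, j) + p_d * V(k+1, j-1)]
  V(1,-1) = exp(-r*dt) * [p_u*0.000000 + p_m*0.000000 + p_d*0.000000] = 0.000000
  V(1,+0) = exp(-r*dt) * [p_u*0.022616 + p_m*0.000000 + p_d*0.000000] = 0.003576
  V(1,+1) = exp(-r*dt) * [p_u*6.609734 + p_m*0.022616 + p_d*0.000000] = 1.060258
  V(0,+0) = exp(-r*dt) * [p_u*1.060258 + p_m*0.003576 + p_d*0.000000] = 0.170040

Answer: Price = V(0,0) = 0.1700


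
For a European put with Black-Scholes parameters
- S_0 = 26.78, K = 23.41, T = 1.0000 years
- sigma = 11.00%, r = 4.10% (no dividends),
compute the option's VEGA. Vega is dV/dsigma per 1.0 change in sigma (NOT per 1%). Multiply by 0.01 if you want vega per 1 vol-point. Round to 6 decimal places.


d1 = 1.6503823524; d2 = 1.5403823524
phi(d1) = 0.1022004204; exp(-qT) = 1.0000000000; exp(-rT) = 0.9598291299
Vega = S * exp(-qT) * phi(d1) * sqrt(T) = 26.7800 * 1.0000000000 * 0.1022004204 * 1.0000000000 = 2.736927

Answer: Vega = 2.736927


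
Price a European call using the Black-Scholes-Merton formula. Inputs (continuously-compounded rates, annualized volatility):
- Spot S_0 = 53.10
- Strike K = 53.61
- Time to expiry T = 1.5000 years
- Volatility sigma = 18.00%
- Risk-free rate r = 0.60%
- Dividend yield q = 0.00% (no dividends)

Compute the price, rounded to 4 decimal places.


d1 = (ln(S/K) + (r - q + 0.5*sigma^2) * T) / (sigma * sqrt(T)) = 0.10769277
d2 = d1 - sigma * sqrt(T) = -0.11276131
exp(-rT) = 0.99104038; exp(-qT) = 1.00000000
C = S_0 * exp(-qT) * N(d1) - K * exp(-rT) * N(d2)
N(d1) = 0.54288030; N(d2) = 0.45510990
C = 53.1000 * 1.00000000 * 0.54288030 - 53.6100 * 0.99104038 * 0.45510990 = 4.6471

Answer: Price = 4.6471


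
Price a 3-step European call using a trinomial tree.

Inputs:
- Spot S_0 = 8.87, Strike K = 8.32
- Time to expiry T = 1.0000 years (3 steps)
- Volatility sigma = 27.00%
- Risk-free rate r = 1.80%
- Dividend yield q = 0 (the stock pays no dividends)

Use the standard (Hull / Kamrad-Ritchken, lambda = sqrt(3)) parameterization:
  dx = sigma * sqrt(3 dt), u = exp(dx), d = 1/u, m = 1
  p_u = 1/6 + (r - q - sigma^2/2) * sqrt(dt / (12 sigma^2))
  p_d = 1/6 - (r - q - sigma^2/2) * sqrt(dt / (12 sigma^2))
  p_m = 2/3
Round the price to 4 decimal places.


dt = T/N = 0.333333; dx = sigma*sqrt(3*dt) = 0.270000
u = exp(dx) = 1.309964; d = 1/u = 0.763379
p_u = 0.155278, p_m = 0.666667, p_d = 0.178056
Discount per step: exp(-r*dt) = 0.994018
Stock lattice S(k, j) with j the centered position index:
  k=0: S(0,+0) = 8.8700
  k=1: S(1,-1) = 6.7712; S(1,+0) = 8.8700; S(1,+1) = 11.6194
  k=2: S(2,-2) = 5.1690; S(2,-1) = 6.7712; S(2,+0) = 8.8700; S(2,+1) = 11.6194; S(2,+2) = 15.2210
  k=3: S(3,-3) = 3.9459; S(3,-2) = 5.1690; S(3,-1) = 6.7712; S(3,+0) = 8.8700; S(3,+1) = 11.6194; S(3,+2) = 15.2210; S(3,+3) = 19.9389
Terminal payoffs V(N, j) = max(S_T - K, 0):
  V(3,-3) = 0.000000; V(3,-2) = 0.000000; V(3,-1) = 0.000000; V(3,+0) = 0.550000; V(3,+1) = 3.299385; V(3,+2) = 6.900981; V(3,+3) = 11.618944
Backward induction: V(k, j) = exp(-r*dt) * [p_u * V(k+1, j+1) + p_m * V(k+1, j) + p_d * V(k+1, j-1)]
  V(2,-2) = exp(-r*dt) * [p_u*0.000000 + p_m*0.000000 + p_d*0.000000] = 0.000000
  V(2,-1) = exp(-r*dt) * [p_u*0.550000 + p_m*0.000000 + p_d*0.000000] = 0.084892
  V(2,+0) = exp(-r*dt) * [p_u*3.299385 + p_m*0.550000 + p_d*0.000000] = 0.873730
  V(2,+1) = exp(-r*dt) * [p_u*6.900981 + p_m*3.299385 + p_d*0.550000] = 3.348935
  V(2,+2) = exp(-r*dt) * [p_u*11.618944 + p_m*6.900981 + p_d*3.299385] = 6.950463
  V(1,-1) = exp(-r*dt) * [p_u*0.873730 + p_m*0.084892 + p_d*0.000000] = 0.191115
  V(1,+0) = exp(-r*dt) * [p_u*3.348935 + p_m*0.873730 + p_d*0.084892] = 1.110932
  V(1,+1) = exp(-r*dt) * [p_u*6.950463 + p_m*3.348935 + p_d*0.873730] = 3.446706
  V(0,+0) = exp(-r*dt) * [p_u*3.446706 + p_m*1.110932 + p_d*0.191115] = 1.302011

Answer: Price = V(0,0) = 1.3020


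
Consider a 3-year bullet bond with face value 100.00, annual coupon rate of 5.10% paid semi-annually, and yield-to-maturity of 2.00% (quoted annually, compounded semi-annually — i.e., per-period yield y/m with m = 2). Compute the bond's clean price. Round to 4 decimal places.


Coupon per period c = face * coupon_rate / m = 2.550000
Periods per year m = 2; per-period yield y/m = 0.010000
Number of cashflows N = 6
Cashflows (t years, CF_t, discount factor 1/(1+y/m)^(m*t), PV):
  t = 0.5000: CF_t = 2.550000, DF = 0.990099, PV = 2.524752
  t = 1.0000: CF_t = 2.550000, DF = 0.980296, PV = 2.499755
  t = 1.5000: CF_t = 2.550000, DF = 0.970590, PV = 2.475005
  t = 2.0000: CF_t = 2.550000, DF = 0.960980, PV = 2.450500
  t = 2.5000: CF_t = 2.550000, DF = 0.951466, PV = 2.426238
  t = 3.0000: CF_t = 102.550000, DF = 0.942045, PV = 96.606739
Price P = sum_t PV_t = 108.982989

Answer: Price = 108.9830


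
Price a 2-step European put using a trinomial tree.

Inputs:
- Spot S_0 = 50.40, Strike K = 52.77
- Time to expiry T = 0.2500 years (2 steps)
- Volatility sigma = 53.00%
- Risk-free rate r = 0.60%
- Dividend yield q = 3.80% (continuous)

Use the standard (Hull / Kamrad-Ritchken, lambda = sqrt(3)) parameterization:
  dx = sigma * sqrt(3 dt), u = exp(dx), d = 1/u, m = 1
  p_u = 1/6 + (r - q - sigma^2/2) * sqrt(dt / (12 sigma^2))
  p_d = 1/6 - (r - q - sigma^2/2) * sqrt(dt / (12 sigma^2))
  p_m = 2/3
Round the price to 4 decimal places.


dt = T/N = 0.125000; dx = sigma*sqrt(3*dt) = 0.324557
u = exp(dx) = 1.383418; d = 1/u = 0.722847
p_u = 0.133458, p_m = 0.666667, p_d = 0.199875
Discount per step: exp(-r*dt) = 0.999250
Stock lattice S(k, j) with j the centered position index:
  k=0: S(0,+0) = 50.4000
  k=1: S(1,-1) = 36.4315; S(1,+0) = 50.4000; S(1,+1) = 69.7243
  k=2: S(2,-2) = 26.3344; S(2,-1) = 36.4315; S(2,+0) = 50.4000; S(2,+1) = 69.7243; S(2,+2) = 96.4578
Terminal payoffs V(N, j) = max(K - S_T, 0):
  V(2,-2) = 26.435591; V(2,-1) = 16.338500; V(2,+0) = 2.370000; V(2,+1) = 0.000000; V(2,+2) = 0.000000
Backward induction: V(k, j) = exp(-r*dt) * [p_u * V(k+1, j+1) + p_m * V(k+1, j) + p_d * V(k+1, j-1)]
  V(1,-1) = exp(-r*dt) * [p_u*2.370000 + p_m*16.338500 + p_d*26.435591] = 16.480087
  V(1,+0) = exp(-r*dt) * [p_u*0.000000 + p_m*2.370000 + p_d*16.338500] = 4.842031
  V(1,+1) = exp(-r*dt) * [p_u*0.000000 + p_m*0.000000 + p_d*2.370000] = 0.473349
  V(0,+0) = exp(-r*dt) * [p_u*0.473349 + p_m*4.842031 + p_d*16.480087] = 6.580219

Answer: Price = V(0,0) = 6.5802


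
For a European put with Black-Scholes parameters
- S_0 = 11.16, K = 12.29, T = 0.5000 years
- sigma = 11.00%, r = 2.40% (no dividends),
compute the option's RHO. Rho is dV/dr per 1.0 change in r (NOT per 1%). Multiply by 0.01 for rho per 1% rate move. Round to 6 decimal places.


d1 = -1.0468390192; d2 = -1.1246207652
phi(d1) = 0.2306452417; exp(-qT) = 1.0000000000; exp(-rT) = 0.9880717129
N(-d2) = 0.8696251147
Rho = -K*T*exp(-rT)*N(-d2) = -12.2900 * 0.5000 * 0.9880717129 * 0.8696251147 = -5.280103

Answer: Rho = -5.280103


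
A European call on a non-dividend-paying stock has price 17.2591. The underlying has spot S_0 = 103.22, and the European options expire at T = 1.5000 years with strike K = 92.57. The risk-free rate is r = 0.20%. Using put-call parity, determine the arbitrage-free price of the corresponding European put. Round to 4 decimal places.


Answer: Put price = 6.3318

Derivation:
Put-call parity: C - P = S_0 * exp(-qT) - K * exp(-rT).
S_0 * exp(-qT) = 103.2200 * 1.00000000 = 103.22000000
K * exp(-rT) = 92.5700 * 0.99700450 = 92.29270615
P = C - S*exp(-qT) + K*exp(-rT)
P = 17.2591 - 103.22000000 + 92.29270615 = 6.3318


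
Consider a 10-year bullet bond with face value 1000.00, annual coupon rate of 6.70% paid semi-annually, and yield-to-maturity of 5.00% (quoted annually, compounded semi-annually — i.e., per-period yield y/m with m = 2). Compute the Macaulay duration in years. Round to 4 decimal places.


Answer: Macaulay duration = 7.6211 years

Derivation:
Coupon per period c = face * coupon_rate / m = 33.500000
Periods per year m = 2; per-period yield y/m = 0.025000
Number of cashflows N = 20
Cashflows (t years, CF_t, discount factor 1/(1+y/m)^(m*t), PV):
  t = 0.5000: CF_t = 33.500000, DF = 0.975610, PV = 32.682927
  t = 1.0000: CF_t = 33.500000, DF = 0.951814, PV = 31.885782
  t = 1.5000: CF_t = 33.500000, DF = 0.928599, PV = 31.108080
  t = 2.0000: CF_t = 33.500000, DF = 0.905951, PV = 30.349347
  t = 2.5000: CF_t = 33.500000, DF = 0.883854, PV = 29.609119
  t = 3.0000: CF_t = 33.500000, DF = 0.862297, PV = 28.886945
  t = 3.5000: CF_t = 33.500000, DF = 0.841265, PV = 28.182385
  t = 4.0000: CF_t = 33.500000, DF = 0.820747, PV = 27.495010
  t = 4.5000: CF_t = 33.500000, DF = 0.800728, PV = 26.824400
  t = 5.0000: CF_t = 33.500000, DF = 0.781198, PV = 26.170146
  t = 5.5000: CF_t = 33.500000, DF = 0.762145, PV = 25.531850
  t = 6.0000: CF_t = 33.500000, DF = 0.743556, PV = 24.909122
  t = 6.5000: CF_t = 33.500000, DF = 0.725420, PV = 24.301583
  t = 7.0000: CF_t = 33.500000, DF = 0.707727, PV = 23.708861
  t = 7.5000: CF_t = 33.500000, DF = 0.690466, PV = 23.130596
  t = 8.0000: CF_t = 33.500000, DF = 0.673625, PV = 22.566435
  t = 8.5000: CF_t = 33.500000, DF = 0.657195, PV = 22.016034
  t = 9.0000: CF_t = 33.500000, DF = 0.641166, PV = 21.479058
  t = 9.5000: CF_t = 33.500000, DF = 0.625528, PV = 20.955179
  t = 10.0000: CF_t = 1033.500000, DF = 0.610271, PV = 630.715019
Price P = sum_t PV_t = 1132.507879
Macaulay numerator sum_t t * PV_t:
  t * PV_t at t = 0.5000: 16.341463
  t * PV_t at t = 1.0000: 31.885782
  t * PV_t at t = 1.5000: 46.662120
  t * PV_t at t = 2.0000: 60.698693
  t * PV_t at t = 2.5000: 74.022797
  t * PV_t at t = 3.0000: 86.660835
  t * PV_t at t = 3.5000: 98.638349
  t * PV_t at t = 4.0000: 109.980040
  t * PV_t at t = 4.5000: 120.709801
  t * PV_t at t = 5.0000: 130.850732
  t * PV_t at t = 5.5000: 140.425176
  t * PV_t at t = 6.0000: 149.454733
  t * PV_t at t = 6.5000: 157.960287
  t * PV_t at t = 7.0000: 165.962027
  t * PV_t at t = 7.5000: 173.479471
  t * PV_t at t = 8.0000: 180.531482
  t * PV_t at t = 8.5000: 187.136293
  t * PV_t at t = 9.0000: 193.311522
  t * PV_t at t = 9.5000: 199.074196
  t * PV_t at t = 10.0000: 6307.150194
Macaulay duration D = (sum_t t * PV_t) / P = 8630.935994 / 1132.507879 = 7.621083


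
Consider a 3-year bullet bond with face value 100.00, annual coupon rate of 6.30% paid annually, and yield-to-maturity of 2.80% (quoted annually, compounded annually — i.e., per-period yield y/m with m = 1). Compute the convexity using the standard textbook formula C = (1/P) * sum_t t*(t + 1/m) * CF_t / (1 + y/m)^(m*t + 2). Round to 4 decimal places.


Coupon per period c = face * coupon_rate / m = 6.300000
Periods per year m = 1; per-period yield y/m = 0.028000
Number of cashflows N = 3
Cashflows (t years, CF_t, discount factor 1/(1+y/m)^(m*t), PV):
  t = 1.0000: CF_t = 6.300000, DF = 0.972763, PV = 6.128405
  t = 2.0000: CF_t = 6.300000, DF = 0.946267, PV = 5.961483
  t = 3.0000: CF_t = 106.300000, DF = 0.920493, PV = 97.848443
Price P = sum_t PV_t = 109.938331
Convexity numerator sum_t t*(t + 1/m) * CF_t / (1+y/m)^(m*t + 2):
  t = 1.0000: term = 11.598216
  t = 2.0000: term = 33.846935
  t = 3.0000: term = 1111.089228
Convexity = (1/P) * sum = 1156.534379 / 109.938331 = 10.519847

Answer: Convexity = 10.5198


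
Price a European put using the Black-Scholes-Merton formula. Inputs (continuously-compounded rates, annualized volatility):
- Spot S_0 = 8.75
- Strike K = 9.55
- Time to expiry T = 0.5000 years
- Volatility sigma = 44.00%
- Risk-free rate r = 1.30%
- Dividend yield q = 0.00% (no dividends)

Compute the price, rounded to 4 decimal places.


Answer: Price = 1.5340

Derivation:
d1 = (ln(S/K) + (r - q + 0.5*sigma^2) * T) / (sigma * sqrt(T)) = -0.10474004
d2 = d1 - sigma * sqrt(T) = -0.41586703
exp(-rT) = 0.99352108; exp(-qT) = 1.00000000
P = K * exp(-rT) * N(-d2) - S_0 * exp(-qT) * N(-d1)
N(-d1) = 0.54170896; N(-d2) = 0.66124635
P = 9.5500 * 0.99352108 * 0.66124635 - 8.7500 * 1.00000000 * 0.54170896 = 1.5340


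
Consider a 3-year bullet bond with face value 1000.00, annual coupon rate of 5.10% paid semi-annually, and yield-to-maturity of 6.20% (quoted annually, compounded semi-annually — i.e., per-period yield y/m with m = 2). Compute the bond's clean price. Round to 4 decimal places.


Answer: Price = 970.3039

Derivation:
Coupon per period c = face * coupon_rate / m = 25.500000
Periods per year m = 2; per-period yield y/m = 0.031000
Number of cashflows N = 6
Cashflows (t years, CF_t, discount factor 1/(1+y/m)^(m*t), PV):
  t = 0.5000: CF_t = 25.500000, DF = 0.969932, PV = 24.733269
  t = 1.0000: CF_t = 25.500000, DF = 0.940768, PV = 23.989591
  t = 1.5000: CF_t = 25.500000, DF = 0.912481, PV = 23.268275
  t = 2.0000: CF_t = 25.500000, DF = 0.885045, PV = 22.568647
  t = 2.5000: CF_t = 25.500000, DF = 0.858434, PV = 21.890055
  t = 3.0000: CF_t = 1025.500000, DF = 0.832622, PV = 853.854110
Price P = sum_t PV_t = 970.303946


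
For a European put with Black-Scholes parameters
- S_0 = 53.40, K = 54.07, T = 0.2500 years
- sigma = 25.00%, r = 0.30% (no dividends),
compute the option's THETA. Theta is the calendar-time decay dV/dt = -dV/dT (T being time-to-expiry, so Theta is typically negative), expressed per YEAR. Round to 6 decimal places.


d1 = -0.0312500594; d2 = -0.1562500594
phi(d1) = 0.3987475312; exp(-qT) = 1.0000000000; exp(-rT) = 0.9992502812
Theta = -S*exp(-qT)*phi(d1)*sigma/(2*sqrt(T)) + r*K*exp(-rT)*N(-d2) - q*S*exp(-qT)*N(-d1)
N(-d1) = 0.5124649411; N(-d2) = 0.5620820402; sqrt(T) = 0.5000000000
Term 1 = -53.4000 * 1.0000000000 * 0.3987475312 * 0.2500 / (2 * 0.5000000000) = -5.3232795415
Term 2 = 0.0030 * 54.0700 * 0.9992502812 * 0.5620820402 = 0.0911069719
Term 3 = 0 (no dividend yield, q = 0)
Theta = -5.3232795415 + (0.0911069719) + (0.0000000000) = -5.232173

Answer: Theta = -5.232173
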